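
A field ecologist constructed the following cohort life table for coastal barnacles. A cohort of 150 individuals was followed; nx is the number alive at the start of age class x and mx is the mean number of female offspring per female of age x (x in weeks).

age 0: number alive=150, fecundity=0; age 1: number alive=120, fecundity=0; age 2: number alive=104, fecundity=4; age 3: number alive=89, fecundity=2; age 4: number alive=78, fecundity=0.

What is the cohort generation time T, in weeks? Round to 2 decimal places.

2.30

lx = nx/n0 = nx/150: 1, 0.8, 0.69333…, 0.59333…, 0.52
lx·mx: 0, 0, 2.773333…, 1.186667…, 0 → R0 = 3.96…
x·lx·mx: 0, 0, 5.546667…, 3.56…, 0 → Σ = 9.106667…
T = 9.106667… / 3.96… = 2.299663… → 2.30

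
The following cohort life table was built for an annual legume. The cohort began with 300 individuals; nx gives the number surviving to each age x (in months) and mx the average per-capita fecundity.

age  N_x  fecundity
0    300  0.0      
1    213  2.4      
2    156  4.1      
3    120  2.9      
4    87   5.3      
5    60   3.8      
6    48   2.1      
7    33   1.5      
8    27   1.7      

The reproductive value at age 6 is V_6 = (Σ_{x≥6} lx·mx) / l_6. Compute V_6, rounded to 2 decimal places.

lx = nx/n0 = nx/300: 1, 0.71, 0.52, 0.4, 0.29, 0.2, 0.16, 0.11, 0.09
lx·mx for x ≥ 6: 0.336, 0.165, 0.153 → sum = 0.654
V_6 = 0.654 / l_6 = 0.654 / 0.16 = 4.0875 → 4.09

4.09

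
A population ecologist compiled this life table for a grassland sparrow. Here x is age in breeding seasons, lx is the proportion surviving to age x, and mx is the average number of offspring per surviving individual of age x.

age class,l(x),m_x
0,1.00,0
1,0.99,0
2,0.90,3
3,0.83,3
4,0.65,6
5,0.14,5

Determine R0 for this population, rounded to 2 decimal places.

lx·mx by age: 0, 0, 2.7, 2.49, 3.9, 0.7
R0 = Σ lx·mx = 9.79 → 9.79

9.79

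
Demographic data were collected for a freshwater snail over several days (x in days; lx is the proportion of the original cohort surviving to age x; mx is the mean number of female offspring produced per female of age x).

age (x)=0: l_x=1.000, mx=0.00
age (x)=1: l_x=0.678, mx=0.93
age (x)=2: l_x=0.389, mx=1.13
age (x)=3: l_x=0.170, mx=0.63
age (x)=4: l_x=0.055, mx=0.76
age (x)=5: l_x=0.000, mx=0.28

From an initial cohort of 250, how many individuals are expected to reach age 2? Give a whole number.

Expected survivors = N0 · l_2 = 250 × 0.389 = 97.25 → 97

97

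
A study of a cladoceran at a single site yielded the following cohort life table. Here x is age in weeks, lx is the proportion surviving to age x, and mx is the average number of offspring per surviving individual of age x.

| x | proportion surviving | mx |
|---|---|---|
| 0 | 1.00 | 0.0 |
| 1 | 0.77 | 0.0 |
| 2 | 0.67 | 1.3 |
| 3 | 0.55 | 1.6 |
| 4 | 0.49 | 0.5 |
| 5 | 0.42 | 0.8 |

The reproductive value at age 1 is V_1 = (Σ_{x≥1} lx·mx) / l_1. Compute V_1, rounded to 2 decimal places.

3.03

lx·mx for x ≥ 1: 0, 0.871, 0.88, 0.245, 0.336 → sum = 2.332
V_1 = 2.332 / l_1 = 2.332 / 0.77 = 3.028571… → 3.03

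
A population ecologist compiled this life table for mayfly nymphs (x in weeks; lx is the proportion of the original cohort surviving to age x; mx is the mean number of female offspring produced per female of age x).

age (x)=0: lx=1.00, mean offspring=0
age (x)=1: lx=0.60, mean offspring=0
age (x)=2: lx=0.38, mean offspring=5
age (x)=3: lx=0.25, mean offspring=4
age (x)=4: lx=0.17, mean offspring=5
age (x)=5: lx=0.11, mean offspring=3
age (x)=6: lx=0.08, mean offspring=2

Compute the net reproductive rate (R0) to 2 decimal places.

4.24

lx·mx by age: 0, 0, 1.9, 1, 0.85, 0.33, 0.16
R0 = Σ lx·mx = 4.24 → 4.24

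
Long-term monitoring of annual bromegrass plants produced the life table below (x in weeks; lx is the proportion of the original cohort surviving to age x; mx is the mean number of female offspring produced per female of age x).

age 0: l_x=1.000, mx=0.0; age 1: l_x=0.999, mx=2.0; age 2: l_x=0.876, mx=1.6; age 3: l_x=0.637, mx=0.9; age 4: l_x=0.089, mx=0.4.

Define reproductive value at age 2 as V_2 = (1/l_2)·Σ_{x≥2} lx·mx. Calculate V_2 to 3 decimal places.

2.295

lx·mx for x ≥ 2: 1.4016, 0.5733, 0.0356 → sum = 2.0105
V_2 = 2.0105 / l_2 = 2.0105 / 0.876 = 2.295091… → 2.295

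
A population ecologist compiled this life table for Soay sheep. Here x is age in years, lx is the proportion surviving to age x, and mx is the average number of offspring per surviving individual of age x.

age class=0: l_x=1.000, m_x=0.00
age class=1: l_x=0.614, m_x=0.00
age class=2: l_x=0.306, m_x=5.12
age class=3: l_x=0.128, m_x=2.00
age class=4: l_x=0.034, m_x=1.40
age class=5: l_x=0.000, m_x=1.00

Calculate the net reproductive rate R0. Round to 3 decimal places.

lx·mx by age: 0, 0, 1.56672, 0.256, 0.0476, 0
R0 = Σ lx·mx = 1.87032 → 1.870

1.870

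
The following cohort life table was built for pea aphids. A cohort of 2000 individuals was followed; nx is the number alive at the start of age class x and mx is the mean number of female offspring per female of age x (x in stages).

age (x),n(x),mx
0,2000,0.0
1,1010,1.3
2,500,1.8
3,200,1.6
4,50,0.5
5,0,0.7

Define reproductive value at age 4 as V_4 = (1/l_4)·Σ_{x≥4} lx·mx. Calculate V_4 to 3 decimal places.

0.500

lx = nx/n0 = nx/2000: 1, 0.505, 0.25, 0.1, 0.025, 0
lx·mx for x ≥ 4: 0.0125, 0 → sum = 0.0125
V_4 = 0.0125 / l_4 = 0.0125 / 0.025 = 0.5 → 0.500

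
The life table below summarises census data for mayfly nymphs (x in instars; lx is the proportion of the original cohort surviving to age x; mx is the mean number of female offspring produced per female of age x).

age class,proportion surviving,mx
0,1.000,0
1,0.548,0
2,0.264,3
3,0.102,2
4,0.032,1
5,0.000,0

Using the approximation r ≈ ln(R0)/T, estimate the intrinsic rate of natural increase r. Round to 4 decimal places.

R0 = Σ lx·mx = 0 + 0 + 0.792 + 0.204 + 0.032 + 0 = 1.028
Σ x·lx·mx = 2.324; T = 2.324/1.028 = 2.2607…
r ≈ ln(R0)/T = ln(1.028)/2.2607… = 0.012215… → 0.0122

0.0122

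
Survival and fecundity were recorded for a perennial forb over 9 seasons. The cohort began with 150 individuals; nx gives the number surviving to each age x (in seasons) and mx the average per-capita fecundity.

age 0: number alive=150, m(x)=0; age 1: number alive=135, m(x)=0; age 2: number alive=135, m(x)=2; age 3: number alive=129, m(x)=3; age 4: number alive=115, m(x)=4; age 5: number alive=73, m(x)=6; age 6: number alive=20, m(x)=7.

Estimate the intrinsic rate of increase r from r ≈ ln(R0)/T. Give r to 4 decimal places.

lx = nx/n0 = nx/150: 1, 0.9, 0.9, 0.86, 0.76667…, 0.48667…, 0.13333…
R0 = Σ lx·mx = 0 + 0 + 1.8 + 2.58 + 3.06667… + 2.92… + 0.93333… = 11.3…
Σ x·lx·mx = 43.806667…; T = 43.806667…/11.3… = 3.8767…
r ≈ ln(R0)/T = ln(11.3…)/3.8767… = 0.625482… → 0.6255

0.6255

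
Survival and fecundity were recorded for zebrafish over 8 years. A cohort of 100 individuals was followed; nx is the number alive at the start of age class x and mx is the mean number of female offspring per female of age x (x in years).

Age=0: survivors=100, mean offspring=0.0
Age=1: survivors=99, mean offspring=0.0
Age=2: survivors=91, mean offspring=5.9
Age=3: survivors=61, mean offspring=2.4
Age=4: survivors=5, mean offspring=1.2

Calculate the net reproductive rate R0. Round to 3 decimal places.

lx = nx/n0 = nx/100: 1, 0.99, 0.91, 0.61, 0.05
lx·mx by age: 0, 0, 5.369, 1.464, 0.06
R0 = Σ lx·mx = 6.893 → 6.893

6.893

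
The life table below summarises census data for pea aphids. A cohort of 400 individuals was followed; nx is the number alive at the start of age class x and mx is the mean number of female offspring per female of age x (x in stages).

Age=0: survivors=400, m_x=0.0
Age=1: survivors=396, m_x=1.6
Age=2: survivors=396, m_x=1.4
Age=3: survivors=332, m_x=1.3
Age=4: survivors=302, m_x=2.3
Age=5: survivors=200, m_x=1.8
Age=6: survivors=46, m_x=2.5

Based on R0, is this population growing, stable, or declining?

growing

lx = nx/n0 = nx/400: 1, 0.99, 0.99, 0.83, 0.755, 0.5, 0.115
R0 = Σ lx·mx = 0 + 1.584 + 1.386 + 1.079 + 1.7365 + 0.9 + 0.2875 = 6.973
R0 > 1, so the population is growing.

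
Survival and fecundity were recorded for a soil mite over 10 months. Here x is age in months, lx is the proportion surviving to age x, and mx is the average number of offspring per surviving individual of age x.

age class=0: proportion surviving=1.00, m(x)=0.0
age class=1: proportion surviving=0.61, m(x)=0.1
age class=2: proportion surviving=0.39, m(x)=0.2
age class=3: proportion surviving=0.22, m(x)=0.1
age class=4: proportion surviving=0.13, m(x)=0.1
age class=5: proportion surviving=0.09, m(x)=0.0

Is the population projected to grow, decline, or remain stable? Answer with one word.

declining

R0 = Σ lx·mx = 0 + 0.061 + 0.078 + 0.022 + 0.013 + 0 = 0.174
R0 < 1, so the population is declining.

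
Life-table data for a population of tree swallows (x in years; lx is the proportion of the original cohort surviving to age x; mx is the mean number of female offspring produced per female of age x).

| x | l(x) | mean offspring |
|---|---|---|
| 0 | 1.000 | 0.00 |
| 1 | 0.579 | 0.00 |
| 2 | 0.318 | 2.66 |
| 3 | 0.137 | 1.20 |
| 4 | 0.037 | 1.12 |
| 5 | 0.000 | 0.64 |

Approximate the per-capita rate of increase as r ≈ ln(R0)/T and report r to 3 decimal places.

R0 = Σ lx·mx = 0 + 0 + 0.84588 + 0.1644 + 0.04144 + 0 = 1.05172
Σ x·lx·mx = 2.35072; T = 2.35072/1.05172 = 2.23512…
r ≈ ln(R0)/T = ln(1.05172)/2.23512… = 0.02256… → 0.023

0.023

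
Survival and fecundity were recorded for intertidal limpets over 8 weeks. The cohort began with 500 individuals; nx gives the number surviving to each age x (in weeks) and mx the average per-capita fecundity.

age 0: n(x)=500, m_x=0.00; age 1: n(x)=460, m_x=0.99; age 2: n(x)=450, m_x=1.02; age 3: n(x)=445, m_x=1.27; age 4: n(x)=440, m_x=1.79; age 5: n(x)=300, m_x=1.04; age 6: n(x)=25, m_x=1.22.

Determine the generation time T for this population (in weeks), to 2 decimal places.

3.05

lx = nx/n0 = nx/500: 1, 0.92, 0.9, 0.89, 0.88, 0.6, 0.05
lx·mx: 0, 0.9108, 0.918, 1.1303, 1.5752, 0.624, 0.061 → R0 = 5.2193
x·lx·mx: 0, 0.9108, 1.836, 3.3909, 6.3008, 3.12, 0.366 → Σ = 15.9245
T = 15.9245 / 5.2193 = 3.05108… → 3.05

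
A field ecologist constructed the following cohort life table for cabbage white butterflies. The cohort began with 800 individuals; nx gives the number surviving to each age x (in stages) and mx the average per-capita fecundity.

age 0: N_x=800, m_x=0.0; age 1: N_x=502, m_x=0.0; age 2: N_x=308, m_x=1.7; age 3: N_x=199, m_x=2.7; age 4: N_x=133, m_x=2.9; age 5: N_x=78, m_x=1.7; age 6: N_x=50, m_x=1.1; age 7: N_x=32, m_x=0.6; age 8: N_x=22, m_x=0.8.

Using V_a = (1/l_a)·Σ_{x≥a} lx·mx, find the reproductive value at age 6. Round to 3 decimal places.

lx = nx/n0 = nx/800: 1, 0.6275, 0.385, 0.24875, 0.16625, 0.0975, 0.0625, 0.04, 0.0275
lx·mx for x ≥ 6: 0.06875, 0.024, 0.022 → sum = 0.11475
V_6 = 0.11475 / l_6 = 0.11475 / 0.0625 = 1.836 → 1.836

1.836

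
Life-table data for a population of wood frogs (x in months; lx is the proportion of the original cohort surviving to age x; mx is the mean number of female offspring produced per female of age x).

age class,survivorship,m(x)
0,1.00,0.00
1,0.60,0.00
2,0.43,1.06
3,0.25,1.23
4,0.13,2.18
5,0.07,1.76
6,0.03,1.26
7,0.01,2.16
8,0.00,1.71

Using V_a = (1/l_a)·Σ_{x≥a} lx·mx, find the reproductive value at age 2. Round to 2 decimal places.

2.86

lx·mx for x ≥ 2: 0.4558, 0.3075, 0.2834, 0.1232, 0.0378, 0.0216, 0 → sum = 1.2293
V_2 = 1.2293 / l_2 = 1.2293 / 0.43 = 2.858837… → 2.86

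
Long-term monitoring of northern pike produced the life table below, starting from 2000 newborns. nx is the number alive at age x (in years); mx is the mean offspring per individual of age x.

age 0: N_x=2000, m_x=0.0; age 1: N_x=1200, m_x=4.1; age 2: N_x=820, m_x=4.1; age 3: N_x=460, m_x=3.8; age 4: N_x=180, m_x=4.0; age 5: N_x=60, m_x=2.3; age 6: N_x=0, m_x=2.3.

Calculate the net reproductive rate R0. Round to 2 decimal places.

5.44

lx = nx/n0 = nx/2000: 1, 0.6, 0.41, 0.23, 0.09, 0.03, 0
lx·mx by age: 0, 2.46, 1.681, 0.874, 0.36, 0.069, 0
R0 = Σ lx·mx = 5.444 → 5.44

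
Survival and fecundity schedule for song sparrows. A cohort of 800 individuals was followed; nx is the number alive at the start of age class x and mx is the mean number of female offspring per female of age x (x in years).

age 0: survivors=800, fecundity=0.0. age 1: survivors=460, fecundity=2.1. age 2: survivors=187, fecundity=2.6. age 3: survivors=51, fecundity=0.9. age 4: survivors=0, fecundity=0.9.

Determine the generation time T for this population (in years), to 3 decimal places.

lx = nx/n0 = nx/800: 1, 0.575, 0.23375, 0.06375, 0
lx·mx: 0, 1.2075, 0.60775, 0.057375, 0 → R0 = 1.872625
x·lx·mx: 0, 1.2075, 1.2155, 0.172125, 0 → Σ = 2.595125
T = 2.595125 / 1.872625 = 1.385822… → 1.386

1.386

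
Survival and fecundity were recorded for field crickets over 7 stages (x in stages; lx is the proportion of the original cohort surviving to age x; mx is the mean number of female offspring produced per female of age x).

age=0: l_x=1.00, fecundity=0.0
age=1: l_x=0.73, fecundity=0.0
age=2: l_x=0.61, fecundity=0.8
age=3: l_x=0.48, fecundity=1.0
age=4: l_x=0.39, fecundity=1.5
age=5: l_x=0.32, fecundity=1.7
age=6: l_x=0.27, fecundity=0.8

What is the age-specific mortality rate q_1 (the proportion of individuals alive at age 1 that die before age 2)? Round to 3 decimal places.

0.164

q_1 = (l_1 − l_2) / l_1 = (0.73 − 0.61) / 0.73
     = 0.12 / 0.73 = 0.164384… → 0.164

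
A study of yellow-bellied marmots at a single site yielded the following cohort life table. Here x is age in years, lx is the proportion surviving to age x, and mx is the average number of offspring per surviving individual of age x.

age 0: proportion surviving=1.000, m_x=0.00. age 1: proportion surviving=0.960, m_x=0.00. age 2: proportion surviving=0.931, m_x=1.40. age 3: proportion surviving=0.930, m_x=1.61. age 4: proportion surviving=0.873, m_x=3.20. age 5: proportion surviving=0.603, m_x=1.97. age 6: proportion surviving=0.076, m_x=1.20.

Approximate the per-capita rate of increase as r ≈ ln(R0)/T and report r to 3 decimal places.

R0 = Σ lx·mx = 0 + 0 + 1.3034 + 1.4973 + 2.7936 + 1.18791 + 0.0912 = 6.87341
Σ x·lx·mx = 24.75985; T = 24.75985/6.87341 = 3.60227…
r ≈ ln(R0)/T = ln(6.87341)/3.60227… = 0.53512… → 0.535

0.535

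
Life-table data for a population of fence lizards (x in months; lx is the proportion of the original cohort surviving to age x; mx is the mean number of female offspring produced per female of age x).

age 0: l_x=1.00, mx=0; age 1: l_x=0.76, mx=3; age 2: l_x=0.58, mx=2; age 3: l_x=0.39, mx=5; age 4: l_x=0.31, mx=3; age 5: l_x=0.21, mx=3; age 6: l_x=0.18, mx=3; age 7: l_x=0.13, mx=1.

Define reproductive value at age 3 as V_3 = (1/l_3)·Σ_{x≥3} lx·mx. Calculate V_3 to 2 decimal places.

10.72

lx·mx for x ≥ 3: 1.95, 0.93, 0.63, 0.54, 0.13 → sum = 4.18
V_3 = 4.18 / l_3 = 4.18 / 0.39 = 10.717949… → 10.72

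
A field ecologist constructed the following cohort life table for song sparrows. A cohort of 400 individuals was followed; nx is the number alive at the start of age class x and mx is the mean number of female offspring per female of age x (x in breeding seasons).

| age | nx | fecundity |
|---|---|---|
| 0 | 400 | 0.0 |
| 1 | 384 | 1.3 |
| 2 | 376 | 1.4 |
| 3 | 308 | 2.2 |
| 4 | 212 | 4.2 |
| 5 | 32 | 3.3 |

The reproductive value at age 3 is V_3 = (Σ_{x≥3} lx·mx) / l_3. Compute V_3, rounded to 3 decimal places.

lx = nx/n0 = nx/400: 1, 0.96, 0.94, 0.77, 0.53, 0.08
lx·mx for x ≥ 3: 1.694, 2.226, 0.264 → sum = 4.184
V_3 = 4.184 / l_3 = 4.184 / 0.77 = 5.433766… → 5.434

5.434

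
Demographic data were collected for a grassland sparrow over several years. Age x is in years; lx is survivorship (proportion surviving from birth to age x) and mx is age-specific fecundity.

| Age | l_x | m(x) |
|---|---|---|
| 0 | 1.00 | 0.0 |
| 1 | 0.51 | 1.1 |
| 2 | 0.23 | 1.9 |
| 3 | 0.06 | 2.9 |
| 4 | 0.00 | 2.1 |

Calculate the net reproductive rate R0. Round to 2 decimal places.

1.17

lx·mx by age: 0, 0.561, 0.437, 0.174, 0
R0 = Σ lx·mx = 1.172 → 1.17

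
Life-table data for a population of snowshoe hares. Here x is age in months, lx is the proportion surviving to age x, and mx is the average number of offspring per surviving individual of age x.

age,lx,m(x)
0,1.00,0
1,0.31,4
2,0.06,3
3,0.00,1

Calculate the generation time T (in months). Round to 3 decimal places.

1.127

lx·mx: 0, 1.24, 0.18, 0 → R0 = 1.42
x·lx·mx: 0, 1.24, 0.36, 0 → Σ = 1.6
T = 1.6 / 1.42 = 1.126761… → 1.127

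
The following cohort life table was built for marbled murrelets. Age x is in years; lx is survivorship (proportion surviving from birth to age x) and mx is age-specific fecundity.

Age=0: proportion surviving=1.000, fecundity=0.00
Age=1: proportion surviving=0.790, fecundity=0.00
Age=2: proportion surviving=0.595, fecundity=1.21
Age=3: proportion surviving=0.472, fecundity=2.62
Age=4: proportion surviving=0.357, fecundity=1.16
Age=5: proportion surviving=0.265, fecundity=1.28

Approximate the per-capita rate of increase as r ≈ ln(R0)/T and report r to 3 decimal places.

R0 = Σ lx·mx = 0 + 0 + 0.71995 + 1.23664 + 0.41412 + 0.3392 = 2.70991
Σ x·lx·mx = 8.5023; T = 8.5023/2.70991 = 3.13748…
r ≈ ln(R0)/T = ln(2.70991)/3.13748… = 0.31774… → 0.318

0.318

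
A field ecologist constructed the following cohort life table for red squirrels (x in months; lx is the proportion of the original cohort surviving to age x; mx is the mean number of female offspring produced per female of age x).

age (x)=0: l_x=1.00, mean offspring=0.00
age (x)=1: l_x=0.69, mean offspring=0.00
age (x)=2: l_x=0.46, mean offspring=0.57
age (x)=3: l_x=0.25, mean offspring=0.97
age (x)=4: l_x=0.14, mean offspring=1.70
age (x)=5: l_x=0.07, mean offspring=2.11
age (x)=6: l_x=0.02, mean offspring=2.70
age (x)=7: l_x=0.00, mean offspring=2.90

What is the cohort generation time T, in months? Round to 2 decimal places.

3.46

lx·mx: 0, 0, 0.2622, 0.2425, 0.238, 0.1477, 0.054, 0 → R0 = 0.9444
x·lx·mx: 0, 0, 0.5244, 0.7275, 0.952, 0.7385, 0.324, 0 → Σ = 3.2664
T = 3.2664 / 0.9444 = 3.458704… → 3.46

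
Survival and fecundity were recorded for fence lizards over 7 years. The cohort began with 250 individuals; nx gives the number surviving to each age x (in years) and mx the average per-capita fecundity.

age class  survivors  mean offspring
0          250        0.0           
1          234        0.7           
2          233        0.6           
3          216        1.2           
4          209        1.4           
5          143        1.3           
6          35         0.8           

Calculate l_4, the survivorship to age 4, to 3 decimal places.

0.836

l_4 = n_4/n_0 = 209/250 = 0.836 → 0.836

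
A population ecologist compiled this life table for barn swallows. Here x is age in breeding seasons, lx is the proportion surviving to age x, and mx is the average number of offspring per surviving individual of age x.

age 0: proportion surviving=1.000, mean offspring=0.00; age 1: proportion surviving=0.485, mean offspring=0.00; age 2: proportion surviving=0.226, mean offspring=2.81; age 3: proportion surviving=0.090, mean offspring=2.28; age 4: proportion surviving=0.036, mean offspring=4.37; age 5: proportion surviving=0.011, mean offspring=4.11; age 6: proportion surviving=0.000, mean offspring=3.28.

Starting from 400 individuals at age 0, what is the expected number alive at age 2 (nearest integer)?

90

Expected survivors = N0 · l_2 = 400 × 0.226 = 90.4 → 90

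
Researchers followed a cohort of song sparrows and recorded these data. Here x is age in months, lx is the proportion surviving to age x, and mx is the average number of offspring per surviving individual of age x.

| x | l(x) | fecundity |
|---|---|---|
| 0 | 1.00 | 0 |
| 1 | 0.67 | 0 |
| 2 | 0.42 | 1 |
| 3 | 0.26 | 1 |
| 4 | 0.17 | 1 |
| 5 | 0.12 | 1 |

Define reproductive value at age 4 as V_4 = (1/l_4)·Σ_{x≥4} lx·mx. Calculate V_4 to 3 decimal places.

lx·mx for x ≥ 4: 0.17, 0.12 → sum = 0.29
V_4 = 0.29 / l_4 = 0.29 / 0.17 = 1.705882… → 1.706

1.706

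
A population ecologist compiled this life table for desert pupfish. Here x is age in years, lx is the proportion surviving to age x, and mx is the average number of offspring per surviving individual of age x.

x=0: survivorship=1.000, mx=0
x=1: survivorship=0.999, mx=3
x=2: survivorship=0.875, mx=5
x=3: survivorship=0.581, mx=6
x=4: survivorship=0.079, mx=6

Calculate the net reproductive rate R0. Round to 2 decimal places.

lx·mx by age: 0, 2.997, 4.375, 3.486, 0.474
R0 = Σ lx·mx = 11.332 → 11.33

11.33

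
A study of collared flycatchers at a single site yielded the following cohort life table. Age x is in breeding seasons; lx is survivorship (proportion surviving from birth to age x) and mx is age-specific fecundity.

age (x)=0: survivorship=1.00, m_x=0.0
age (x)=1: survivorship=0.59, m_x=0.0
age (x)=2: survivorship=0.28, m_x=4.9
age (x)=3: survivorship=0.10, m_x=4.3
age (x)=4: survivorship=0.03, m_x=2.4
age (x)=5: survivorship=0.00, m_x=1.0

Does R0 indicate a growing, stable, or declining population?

growing

R0 = Σ lx·mx = 0 + 0 + 1.372 + 0.43 + 0.072 + 0 = 1.874
R0 > 1, so the population is growing.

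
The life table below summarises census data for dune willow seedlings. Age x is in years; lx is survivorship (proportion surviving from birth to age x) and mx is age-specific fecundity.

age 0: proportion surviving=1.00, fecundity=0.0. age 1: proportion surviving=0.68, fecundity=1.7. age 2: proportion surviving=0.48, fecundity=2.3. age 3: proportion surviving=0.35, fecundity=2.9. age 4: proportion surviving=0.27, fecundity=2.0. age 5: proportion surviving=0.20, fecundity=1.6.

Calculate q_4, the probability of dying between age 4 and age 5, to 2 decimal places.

q_4 = (l_4 − l_5) / l_4 = (0.27 − 0.2) / 0.27
     = 0.07 / 0.27 = 0.259259… → 0.26

0.26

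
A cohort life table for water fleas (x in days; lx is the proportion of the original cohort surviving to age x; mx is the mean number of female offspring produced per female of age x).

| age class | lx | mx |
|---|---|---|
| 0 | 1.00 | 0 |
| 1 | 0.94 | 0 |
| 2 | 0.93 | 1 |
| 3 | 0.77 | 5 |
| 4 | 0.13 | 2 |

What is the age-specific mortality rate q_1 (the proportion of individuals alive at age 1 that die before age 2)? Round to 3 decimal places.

q_1 = (l_1 − l_2) / l_1 = (0.94 − 0.93) / 0.94
     = 0.01 / 0.94 = 0.010638… → 0.011

0.011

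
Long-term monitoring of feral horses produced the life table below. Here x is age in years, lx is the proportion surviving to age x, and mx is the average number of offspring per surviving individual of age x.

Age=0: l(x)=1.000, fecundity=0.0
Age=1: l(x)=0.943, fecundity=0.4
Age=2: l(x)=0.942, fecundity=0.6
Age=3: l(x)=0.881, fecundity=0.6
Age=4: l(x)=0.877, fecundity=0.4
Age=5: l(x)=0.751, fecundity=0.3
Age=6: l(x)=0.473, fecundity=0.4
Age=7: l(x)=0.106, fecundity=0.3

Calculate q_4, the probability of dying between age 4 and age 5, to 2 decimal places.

0.14

q_4 = (l_4 − l_5) / l_4 = (0.877 − 0.751) / 0.877
     = 0.126 / 0.877 = 0.143672… → 0.14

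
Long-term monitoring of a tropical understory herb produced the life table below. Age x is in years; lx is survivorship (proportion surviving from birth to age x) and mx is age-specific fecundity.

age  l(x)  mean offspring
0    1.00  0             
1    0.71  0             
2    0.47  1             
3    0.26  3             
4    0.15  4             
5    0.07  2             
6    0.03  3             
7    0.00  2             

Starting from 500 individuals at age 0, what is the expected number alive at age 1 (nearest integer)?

Expected survivors = N0 · l_1 = 500 × 0.71 = 355 → 355

355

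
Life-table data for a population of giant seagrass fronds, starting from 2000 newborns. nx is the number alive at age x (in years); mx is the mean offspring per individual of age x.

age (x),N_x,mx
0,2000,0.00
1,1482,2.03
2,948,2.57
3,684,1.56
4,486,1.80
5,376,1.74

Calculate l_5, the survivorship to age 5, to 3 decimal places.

l_5 = n_5/n_0 = 376/2000 = 0.188 → 0.188

0.188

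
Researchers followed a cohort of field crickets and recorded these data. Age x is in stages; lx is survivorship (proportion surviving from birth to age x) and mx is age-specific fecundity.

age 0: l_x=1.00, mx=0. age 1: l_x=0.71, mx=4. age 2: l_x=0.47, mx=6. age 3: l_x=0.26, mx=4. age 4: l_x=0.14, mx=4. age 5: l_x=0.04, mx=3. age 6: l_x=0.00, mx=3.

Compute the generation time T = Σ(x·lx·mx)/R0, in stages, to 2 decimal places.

lx·mx: 0, 2.84, 2.82, 1.04, 0.56, 0.12, 0 → R0 = 7.38
x·lx·mx: 0, 2.84, 5.64, 3.12, 2.24, 0.6, 0 → Σ = 14.44
T = 14.44 / 7.38 = 1.95664… → 1.96

1.96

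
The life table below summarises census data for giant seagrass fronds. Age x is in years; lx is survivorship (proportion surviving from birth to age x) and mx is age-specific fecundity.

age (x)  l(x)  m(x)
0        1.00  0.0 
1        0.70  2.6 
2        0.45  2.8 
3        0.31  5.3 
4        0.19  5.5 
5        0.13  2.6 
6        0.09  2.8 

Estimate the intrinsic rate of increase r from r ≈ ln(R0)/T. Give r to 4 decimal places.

0.7063

R0 = Σ lx·mx = 0 + 1.82 + 1.26 + 1.643 + 1.045 + 0.338 + 0.252 = 6.358
Σ x·lx·mx = 16.651; T = 16.651/6.358 = 2.61891…
r ≈ ln(R0)/T = ln(6.358)/2.61891… = 0.706293… → 0.7063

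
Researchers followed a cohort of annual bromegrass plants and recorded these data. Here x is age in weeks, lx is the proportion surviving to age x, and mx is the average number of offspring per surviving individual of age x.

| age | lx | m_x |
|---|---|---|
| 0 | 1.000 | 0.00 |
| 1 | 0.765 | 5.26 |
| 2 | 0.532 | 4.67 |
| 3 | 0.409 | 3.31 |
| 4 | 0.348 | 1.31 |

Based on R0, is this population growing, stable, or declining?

R0 = Σ lx·mx = 0 + 4.0239 + 2.48444 + 1.35379 + 0.45588 = 8.31801
R0 > 1, so the population is growing.

growing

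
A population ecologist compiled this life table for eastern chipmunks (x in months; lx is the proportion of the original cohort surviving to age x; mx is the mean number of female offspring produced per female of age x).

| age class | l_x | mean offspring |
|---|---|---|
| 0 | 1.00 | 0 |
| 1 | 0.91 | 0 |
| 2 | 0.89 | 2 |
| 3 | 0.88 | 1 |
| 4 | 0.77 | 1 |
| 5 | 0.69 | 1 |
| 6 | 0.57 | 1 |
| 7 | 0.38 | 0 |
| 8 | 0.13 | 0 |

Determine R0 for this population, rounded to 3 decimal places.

lx·mx by age: 0, 0, 1.78, 0.88, 0.77, 0.69, 0.57, 0, 0
R0 = Σ lx·mx = 4.69 → 4.690

4.690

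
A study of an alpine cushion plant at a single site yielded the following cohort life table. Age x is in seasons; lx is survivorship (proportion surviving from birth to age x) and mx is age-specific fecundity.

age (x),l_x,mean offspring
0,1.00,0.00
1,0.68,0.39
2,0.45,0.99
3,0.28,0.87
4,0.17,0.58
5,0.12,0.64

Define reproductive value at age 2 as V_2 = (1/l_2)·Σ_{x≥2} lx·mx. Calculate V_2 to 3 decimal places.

1.921

lx·mx for x ≥ 2: 0.4455, 0.2436, 0.0986, 0.0768 → sum = 0.8645
V_2 = 0.8645 / l_2 = 0.8645 / 0.45 = 1.921111… → 1.921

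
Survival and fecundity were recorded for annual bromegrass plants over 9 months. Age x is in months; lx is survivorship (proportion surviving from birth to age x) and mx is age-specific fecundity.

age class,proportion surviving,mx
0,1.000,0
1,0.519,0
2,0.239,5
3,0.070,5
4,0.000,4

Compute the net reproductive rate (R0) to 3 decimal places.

1.545

lx·mx by age: 0, 0, 1.195, 0.35, 0
R0 = Σ lx·mx = 1.545 → 1.545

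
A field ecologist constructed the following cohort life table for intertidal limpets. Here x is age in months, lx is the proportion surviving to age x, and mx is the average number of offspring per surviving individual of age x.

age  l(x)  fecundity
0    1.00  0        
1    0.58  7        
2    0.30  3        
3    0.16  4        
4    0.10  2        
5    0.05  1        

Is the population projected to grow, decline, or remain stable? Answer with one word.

R0 = Σ lx·mx = 0 + 4.06 + 0.9 + 0.64 + 0.2 + 0.05 = 5.85
R0 > 1, so the population is growing.

growing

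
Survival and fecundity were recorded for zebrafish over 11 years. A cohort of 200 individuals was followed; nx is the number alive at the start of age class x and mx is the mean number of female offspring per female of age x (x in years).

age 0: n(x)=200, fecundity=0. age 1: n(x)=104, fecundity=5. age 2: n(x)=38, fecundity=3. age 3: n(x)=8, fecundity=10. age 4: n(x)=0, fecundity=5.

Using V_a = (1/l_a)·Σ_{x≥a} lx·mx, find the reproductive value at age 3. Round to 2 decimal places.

lx = nx/n0 = nx/200: 1, 0.52, 0.19, 0.04, 0
lx·mx for x ≥ 3: 0.4, 0 → sum = 0.4
V_3 = 0.4 / l_3 = 0.4 / 0.04 = 10 → 10.00

10.00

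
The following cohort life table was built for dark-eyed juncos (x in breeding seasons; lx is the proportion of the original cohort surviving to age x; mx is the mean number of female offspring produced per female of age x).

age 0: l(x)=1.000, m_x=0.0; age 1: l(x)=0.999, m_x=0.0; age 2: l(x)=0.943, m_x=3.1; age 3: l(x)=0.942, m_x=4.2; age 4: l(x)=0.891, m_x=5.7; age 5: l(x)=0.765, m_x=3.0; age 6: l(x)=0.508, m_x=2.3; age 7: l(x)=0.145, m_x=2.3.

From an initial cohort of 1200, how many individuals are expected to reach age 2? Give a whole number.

1132

Expected survivors = N0 · l_2 = 1200 × 0.943 = 1131.6 → 1132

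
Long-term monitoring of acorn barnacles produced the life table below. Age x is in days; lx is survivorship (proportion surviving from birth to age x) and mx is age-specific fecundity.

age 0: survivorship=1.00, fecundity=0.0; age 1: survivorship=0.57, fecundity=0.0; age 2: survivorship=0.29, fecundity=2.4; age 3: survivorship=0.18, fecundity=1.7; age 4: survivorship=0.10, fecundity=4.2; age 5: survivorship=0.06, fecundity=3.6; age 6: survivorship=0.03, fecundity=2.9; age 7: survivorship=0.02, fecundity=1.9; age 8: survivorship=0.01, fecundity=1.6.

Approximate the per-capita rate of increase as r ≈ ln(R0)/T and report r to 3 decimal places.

R0 = Σ lx·mx = 0 + 0 + 0.696 + 0.306 + 0.42 + 0.216 + 0.087 + 0.038 + 0.016 = 1.779
Σ x·lx·mx = 5.986; T = 5.986/1.779 = 3.36481…
r ≈ ln(R0)/T = ln(1.779)/3.36481… = 0.1712… → 0.171

0.171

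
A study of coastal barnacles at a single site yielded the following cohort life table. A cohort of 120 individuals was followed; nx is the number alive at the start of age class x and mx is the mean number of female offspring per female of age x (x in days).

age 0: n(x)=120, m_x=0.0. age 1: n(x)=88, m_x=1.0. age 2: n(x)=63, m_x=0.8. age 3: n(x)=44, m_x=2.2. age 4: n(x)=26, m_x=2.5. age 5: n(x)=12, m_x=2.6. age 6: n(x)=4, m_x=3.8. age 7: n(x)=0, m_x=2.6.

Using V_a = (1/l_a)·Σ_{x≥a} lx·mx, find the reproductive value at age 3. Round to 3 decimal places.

4.732

lx = nx/n0 = nx/120: 1, 0.73333…, 0.525, 0.36667…, 0.21667…, 0.1, 0.03333…, 0
lx·mx for x ≥ 3: 0.806667…, 0.541667…, 0.26, 0.126667…, 0 → sum = 1.735…
V_3 = 1.735… / l_3 = 1.735… / 0.366667… = 4.731818… → 4.732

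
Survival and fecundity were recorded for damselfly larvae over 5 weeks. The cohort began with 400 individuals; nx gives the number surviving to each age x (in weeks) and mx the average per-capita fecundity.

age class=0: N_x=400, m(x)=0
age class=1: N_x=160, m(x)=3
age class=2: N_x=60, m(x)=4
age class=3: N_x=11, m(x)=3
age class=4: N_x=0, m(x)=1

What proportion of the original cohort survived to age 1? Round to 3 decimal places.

0.400

l_1 = n_1/n_0 = 160/400 = 0.4 → 0.400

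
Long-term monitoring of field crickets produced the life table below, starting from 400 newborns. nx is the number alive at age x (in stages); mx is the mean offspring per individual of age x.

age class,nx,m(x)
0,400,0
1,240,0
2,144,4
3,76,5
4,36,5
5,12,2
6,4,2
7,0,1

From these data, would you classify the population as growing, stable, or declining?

growing

lx = nx/n0 = nx/400: 1, 0.6, 0.36, 0.19, 0.09, 0.03, 0.01, 0
R0 = Σ lx·mx = 0 + 0 + 1.44 + 0.95 + 0.45 + 0.06 + 0.02 + 0 = 2.92
R0 > 1, so the population is growing.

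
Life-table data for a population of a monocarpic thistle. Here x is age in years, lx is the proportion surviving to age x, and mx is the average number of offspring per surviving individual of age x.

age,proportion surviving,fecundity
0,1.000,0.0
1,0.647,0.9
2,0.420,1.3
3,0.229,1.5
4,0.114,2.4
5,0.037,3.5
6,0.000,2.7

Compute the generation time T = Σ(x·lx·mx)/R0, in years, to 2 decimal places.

2.37

lx·mx: 0, 0.5823, 0.546, 0.3435, 0.2736, 0.1295, 0 → R0 = 1.8749
x·lx·mx: 0, 0.5823, 1.092, 1.0305, 1.0944, 0.6475, 0 → Σ = 4.4467
T = 4.4467 / 1.8749 = 2.3717… → 2.37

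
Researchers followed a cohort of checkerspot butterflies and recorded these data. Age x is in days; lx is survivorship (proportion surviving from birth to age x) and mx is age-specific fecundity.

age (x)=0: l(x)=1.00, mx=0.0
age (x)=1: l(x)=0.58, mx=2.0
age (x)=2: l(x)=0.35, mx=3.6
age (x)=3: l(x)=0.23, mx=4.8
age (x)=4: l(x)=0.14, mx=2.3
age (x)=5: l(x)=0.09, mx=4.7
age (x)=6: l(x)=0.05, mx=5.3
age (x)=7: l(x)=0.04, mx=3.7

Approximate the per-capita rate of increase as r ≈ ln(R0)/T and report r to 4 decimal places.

R0 = Σ lx·mx = 0 + 1.16 + 1.26 + 1.104 + 0.322 + 0.423 + 0.265 + 0.148 = 4.682
Σ x·lx·mx = 13.021; T = 13.021/4.682 = 2.78108…
r ≈ ln(R0)/T = ln(4.682)/2.78108… = 0.555082… → 0.5551

0.5551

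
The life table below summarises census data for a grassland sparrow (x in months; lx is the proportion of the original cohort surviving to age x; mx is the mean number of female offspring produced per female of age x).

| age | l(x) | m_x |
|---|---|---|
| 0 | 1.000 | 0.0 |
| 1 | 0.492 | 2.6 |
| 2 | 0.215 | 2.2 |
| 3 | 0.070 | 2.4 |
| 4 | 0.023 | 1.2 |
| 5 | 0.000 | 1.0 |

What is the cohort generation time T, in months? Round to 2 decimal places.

1.46

lx·mx: 0, 1.2792, 0.473, 0.168, 0.0276, 0 → R0 = 1.9478
x·lx·mx: 0, 1.2792, 0.946, 0.504, 0.1104, 0 → Σ = 2.8396
T = 2.8396 / 1.9478 = 1.45785… → 1.46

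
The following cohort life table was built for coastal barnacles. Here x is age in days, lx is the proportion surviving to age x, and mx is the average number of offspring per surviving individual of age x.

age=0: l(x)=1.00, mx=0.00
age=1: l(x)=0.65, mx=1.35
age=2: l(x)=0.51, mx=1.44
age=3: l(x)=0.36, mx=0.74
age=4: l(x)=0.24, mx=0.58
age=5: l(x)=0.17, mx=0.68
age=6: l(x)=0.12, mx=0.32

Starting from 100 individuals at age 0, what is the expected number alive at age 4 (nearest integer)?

24

Expected survivors = N0 · l_4 = 100 × 0.24 = 24 → 24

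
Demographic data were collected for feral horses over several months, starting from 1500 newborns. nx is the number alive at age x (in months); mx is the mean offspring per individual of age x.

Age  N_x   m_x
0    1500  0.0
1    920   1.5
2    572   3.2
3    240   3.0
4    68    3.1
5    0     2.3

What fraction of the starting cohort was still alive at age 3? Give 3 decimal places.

l_3 = n_3/n_0 = 240/1500 = 0.16 → 0.160

0.160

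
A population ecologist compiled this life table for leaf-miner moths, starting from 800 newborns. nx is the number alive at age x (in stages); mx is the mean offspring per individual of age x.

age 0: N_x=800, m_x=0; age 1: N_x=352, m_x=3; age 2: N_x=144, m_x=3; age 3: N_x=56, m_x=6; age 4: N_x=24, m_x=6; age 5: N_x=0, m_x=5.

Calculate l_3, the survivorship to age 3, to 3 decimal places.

0.070

l_3 = n_3/n_0 = 56/800 = 0.07 → 0.070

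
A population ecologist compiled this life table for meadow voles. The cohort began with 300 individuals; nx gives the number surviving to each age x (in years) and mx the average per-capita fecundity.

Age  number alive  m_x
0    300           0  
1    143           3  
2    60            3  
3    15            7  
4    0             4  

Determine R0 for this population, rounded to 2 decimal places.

lx = nx/n0 = nx/300: 1, 0.47667…, 0.2, 0.05, 0
lx·mx by age: 0, 1.43…, 0.6, 0.35, 0
R0 = Σ lx·mx = 2.38… → 2.38

2.38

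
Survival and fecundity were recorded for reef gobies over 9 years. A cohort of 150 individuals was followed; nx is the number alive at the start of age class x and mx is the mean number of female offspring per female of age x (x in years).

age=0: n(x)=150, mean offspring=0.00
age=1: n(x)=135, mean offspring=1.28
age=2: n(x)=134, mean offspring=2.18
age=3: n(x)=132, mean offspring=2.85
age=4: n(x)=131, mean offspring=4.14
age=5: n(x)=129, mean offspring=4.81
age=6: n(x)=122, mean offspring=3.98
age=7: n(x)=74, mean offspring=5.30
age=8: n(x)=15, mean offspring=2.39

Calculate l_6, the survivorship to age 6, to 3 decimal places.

l_6 = n_6/n_0 = 122/150 = 0.813333… → 0.813

0.813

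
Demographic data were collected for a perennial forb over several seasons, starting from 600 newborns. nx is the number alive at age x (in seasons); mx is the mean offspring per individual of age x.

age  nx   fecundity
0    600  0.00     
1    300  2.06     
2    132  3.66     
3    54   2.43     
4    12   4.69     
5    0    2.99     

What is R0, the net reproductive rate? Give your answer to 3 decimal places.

2.148

lx = nx/n0 = nx/600: 1, 0.5, 0.22, 0.09, 0.02, 0
lx·mx by age: 0, 1.03, 0.8052, 0.2187, 0.0938, 0
R0 = Σ lx·mx = 2.1477 → 2.148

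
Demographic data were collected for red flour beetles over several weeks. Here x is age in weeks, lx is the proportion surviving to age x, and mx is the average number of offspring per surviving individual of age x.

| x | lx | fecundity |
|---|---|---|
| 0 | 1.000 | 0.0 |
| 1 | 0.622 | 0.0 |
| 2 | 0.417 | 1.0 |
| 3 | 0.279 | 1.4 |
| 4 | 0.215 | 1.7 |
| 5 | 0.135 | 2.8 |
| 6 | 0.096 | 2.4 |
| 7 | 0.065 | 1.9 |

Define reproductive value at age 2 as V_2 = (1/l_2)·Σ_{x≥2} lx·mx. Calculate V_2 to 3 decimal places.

lx·mx for x ≥ 2: 0.417, 0.3906, 0.3655, 0.378, 0.2304, 0.1235 → sum = 1.905
V_2 = 1.905 / l_2 = 1.905 / 0.417 = 4.568345… → 4.568

4.568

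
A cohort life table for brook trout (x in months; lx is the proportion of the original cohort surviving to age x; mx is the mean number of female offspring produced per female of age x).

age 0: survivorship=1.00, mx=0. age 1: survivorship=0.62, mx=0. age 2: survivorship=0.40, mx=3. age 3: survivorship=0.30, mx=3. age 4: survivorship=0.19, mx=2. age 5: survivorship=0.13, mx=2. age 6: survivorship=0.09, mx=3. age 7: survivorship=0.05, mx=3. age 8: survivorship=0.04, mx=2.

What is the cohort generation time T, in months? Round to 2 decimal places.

lx·mx: 0, 0, 1.2, 0.9, 0.38, 0.26, 0.27, 0.15, 0.08 → R0 = 3.24
x·lx·mx: 0, 0, 2.4, 2.7, 1.52, 1.3, 1.62, 1.05, 0.64 → Σ = 11.23
T = 11.23 / 3.24 = 3.466049… → 3.47

3.47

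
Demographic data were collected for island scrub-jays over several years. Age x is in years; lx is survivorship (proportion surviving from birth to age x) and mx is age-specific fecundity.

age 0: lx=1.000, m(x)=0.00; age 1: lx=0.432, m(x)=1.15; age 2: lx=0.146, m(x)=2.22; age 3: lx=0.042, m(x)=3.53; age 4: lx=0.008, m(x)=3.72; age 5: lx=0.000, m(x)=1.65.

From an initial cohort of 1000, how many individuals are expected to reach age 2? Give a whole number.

146

Expected survivors = N0 · l_2 = 1000 × 0.146 = 146 → 146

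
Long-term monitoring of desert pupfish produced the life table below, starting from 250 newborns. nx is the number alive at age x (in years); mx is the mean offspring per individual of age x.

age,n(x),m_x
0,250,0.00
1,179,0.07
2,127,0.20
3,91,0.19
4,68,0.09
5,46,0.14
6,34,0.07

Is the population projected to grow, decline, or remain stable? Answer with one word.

declining

lx = nx/n0 = nx/250: 1, 0.716, 0.508, 0.364, 0.272, 0.184, 0.136
R0 = Σ lx·mx = 0 + 0.05012 + 0.1016 + 0.06916 + 0.02448 + 0.02576 + 0.00952 = 0.28064
R0 < 1, so the population is declining.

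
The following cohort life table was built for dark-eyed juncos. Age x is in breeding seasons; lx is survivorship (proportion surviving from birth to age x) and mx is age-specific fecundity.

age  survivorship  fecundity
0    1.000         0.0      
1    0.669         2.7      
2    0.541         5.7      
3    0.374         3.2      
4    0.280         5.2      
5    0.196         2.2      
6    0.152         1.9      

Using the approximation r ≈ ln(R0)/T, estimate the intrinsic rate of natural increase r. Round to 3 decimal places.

R0 = Σ lx·mx = 0 + 1.8063 + 3.0837 + 1.1968 + 1.456 + 0.4312 + 0.2888 = 8.2628
Σ x·lx·mx = 21.2769; T = 21.2769/8.2628 = 2.57502…
r ≈ ln(R0)/T = ln(8.2628)/2.57502… = 0.8201… → 0.820

0.820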